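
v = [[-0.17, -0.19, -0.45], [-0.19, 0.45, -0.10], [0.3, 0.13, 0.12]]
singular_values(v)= [0.59, 0.5, 0.21]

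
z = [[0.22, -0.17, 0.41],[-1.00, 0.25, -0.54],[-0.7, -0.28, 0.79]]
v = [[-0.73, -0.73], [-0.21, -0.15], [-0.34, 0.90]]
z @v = [[-0.26, 0.23],[0.86, 0.21],[0.30, 1.26]]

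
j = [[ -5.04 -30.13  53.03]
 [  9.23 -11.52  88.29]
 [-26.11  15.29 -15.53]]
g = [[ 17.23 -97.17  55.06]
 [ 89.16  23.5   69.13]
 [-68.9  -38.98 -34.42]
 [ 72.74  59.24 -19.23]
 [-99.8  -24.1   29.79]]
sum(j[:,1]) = -26.36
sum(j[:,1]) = -26.36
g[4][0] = -99.8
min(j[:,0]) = -26.11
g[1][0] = 89.16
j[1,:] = [9.23, -11.52, 88.29]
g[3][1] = 59.24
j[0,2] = 53.03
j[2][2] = -15.53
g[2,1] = -38.98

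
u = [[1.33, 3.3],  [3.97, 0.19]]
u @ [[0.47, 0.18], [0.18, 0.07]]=[[1.22, 0.47], [1.90, 0.73]]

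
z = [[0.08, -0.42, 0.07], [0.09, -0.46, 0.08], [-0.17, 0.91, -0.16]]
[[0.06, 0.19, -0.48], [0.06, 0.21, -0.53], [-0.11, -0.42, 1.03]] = z @ [[-0.33,-0.28,-0.96], [-0.37,-0.5,0.94], [-1.05,0.08,-0.08]]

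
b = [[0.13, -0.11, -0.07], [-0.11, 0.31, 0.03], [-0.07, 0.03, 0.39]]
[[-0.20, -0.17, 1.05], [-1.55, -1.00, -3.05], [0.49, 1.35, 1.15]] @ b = [[-0.08, 0.0, 0.42],[0.12, -0.23, -1.11],[-0.17, 0.4, 0.45]]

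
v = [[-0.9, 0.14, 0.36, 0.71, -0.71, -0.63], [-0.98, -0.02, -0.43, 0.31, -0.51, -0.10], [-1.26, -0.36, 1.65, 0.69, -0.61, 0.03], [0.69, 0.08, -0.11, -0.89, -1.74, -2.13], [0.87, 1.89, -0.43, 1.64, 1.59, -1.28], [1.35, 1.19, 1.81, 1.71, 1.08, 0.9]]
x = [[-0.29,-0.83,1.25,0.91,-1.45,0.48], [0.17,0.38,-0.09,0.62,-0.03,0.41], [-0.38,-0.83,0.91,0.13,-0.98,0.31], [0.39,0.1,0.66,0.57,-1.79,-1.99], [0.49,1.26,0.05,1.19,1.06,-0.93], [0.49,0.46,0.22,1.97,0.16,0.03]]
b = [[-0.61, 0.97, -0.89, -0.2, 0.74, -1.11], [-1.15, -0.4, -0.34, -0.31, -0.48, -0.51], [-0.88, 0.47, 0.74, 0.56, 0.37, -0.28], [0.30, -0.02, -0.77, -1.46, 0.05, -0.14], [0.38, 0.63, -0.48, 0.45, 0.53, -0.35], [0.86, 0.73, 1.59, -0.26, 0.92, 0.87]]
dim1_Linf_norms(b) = [1.11, 1.15, 0.88, 1.46, 0.63, 1.59]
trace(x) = 2.66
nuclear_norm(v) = 12.86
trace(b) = -0.33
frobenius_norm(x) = 5.17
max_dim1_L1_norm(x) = 5.5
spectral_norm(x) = 3.42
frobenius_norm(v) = 6.39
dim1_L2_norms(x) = [2.34, 0.86, 1.65, 2.84, 2.29, 2.1]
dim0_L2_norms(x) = [0.94, 1.83, 1.7, 2.62, 2.72, 2.31]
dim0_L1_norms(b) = [4.18, 3.22, 4.81, 3.24, 3.09, 3.26]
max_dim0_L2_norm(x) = 2.72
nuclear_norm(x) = 9.68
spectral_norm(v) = 4.38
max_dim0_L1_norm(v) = 6.24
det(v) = -2.17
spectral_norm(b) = 2.83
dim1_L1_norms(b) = [4.52, 3.19, 3.3, 2.74, 2.82, 5.23]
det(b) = 0.00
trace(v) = 2.33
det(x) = 0.00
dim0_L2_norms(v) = [2.53, 2.27, 2.55, 2.74, 2.8, 2.72]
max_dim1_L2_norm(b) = 2.34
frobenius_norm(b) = 4.23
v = b + x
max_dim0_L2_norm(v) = 2.8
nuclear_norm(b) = 8.17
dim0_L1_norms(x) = [2.21, 3.86, 3.18, 5.39, 5.47, 4.15]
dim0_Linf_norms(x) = [0.49, 1.26, 1.25, 1.97, 1.79, 1.99]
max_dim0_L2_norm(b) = 2.19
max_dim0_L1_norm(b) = 4.81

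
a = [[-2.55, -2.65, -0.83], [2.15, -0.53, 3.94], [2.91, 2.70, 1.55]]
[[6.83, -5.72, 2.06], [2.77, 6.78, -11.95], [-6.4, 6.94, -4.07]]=a @[[-2.22, 1.65, -1.02], [-1.00, 0.3, 0.94], [1.78, 0.86, -2.35]]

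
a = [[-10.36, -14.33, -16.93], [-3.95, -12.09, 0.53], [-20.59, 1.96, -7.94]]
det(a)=3967.578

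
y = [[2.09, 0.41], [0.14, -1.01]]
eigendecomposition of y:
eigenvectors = [[1.00,-0.13], [0.04,0.99]]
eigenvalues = [2.11, -1.03]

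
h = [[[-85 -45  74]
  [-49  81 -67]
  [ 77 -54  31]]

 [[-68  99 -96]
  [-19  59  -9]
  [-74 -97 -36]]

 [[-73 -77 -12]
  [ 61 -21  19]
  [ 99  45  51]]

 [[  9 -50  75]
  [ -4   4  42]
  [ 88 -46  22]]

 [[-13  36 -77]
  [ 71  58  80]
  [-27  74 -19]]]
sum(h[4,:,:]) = 183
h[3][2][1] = -46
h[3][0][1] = -50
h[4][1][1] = 58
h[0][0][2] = 74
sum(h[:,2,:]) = 134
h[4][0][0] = -13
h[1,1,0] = -19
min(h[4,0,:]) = -77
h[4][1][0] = 71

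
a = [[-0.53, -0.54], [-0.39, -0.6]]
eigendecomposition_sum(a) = [[-0.06, 0.06], [0.04, -0.05]] + [[-0.47, -0.6], [-0.43, -0.55]]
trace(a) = -1.13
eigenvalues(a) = [-0.1, -1.03]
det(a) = 0.11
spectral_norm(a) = 1.04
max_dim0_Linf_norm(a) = 0.6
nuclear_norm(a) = 1.14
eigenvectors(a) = [[0.79, 0.74], [-0.62, 0.68]]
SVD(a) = [[-0.73, -0.69], [-0.69, 0.73]] @ diag([1.03627148260988, 0.10364079471675695]) @ [[0.63, 0.78], [0.78, -0.63]]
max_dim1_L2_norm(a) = 0.76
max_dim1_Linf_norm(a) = 0.6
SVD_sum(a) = [[-0.47, -0.58],[-0.45, -0.55]] + [[-0.06, 0.04], [0.06, -0.05]]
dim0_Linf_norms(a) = [0.53, 0.6]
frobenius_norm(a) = 1.04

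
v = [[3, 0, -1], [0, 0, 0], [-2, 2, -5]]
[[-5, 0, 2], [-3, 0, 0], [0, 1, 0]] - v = [[-8, 0, 3], [-3, 0, 0], [2, -1, 5]]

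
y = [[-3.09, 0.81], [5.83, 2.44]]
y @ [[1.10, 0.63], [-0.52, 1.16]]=[[-3.82, -1.01], [5.14, 6.5]]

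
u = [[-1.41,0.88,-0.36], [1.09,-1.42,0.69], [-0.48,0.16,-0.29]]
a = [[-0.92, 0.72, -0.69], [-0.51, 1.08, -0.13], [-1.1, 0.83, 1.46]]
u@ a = [[1.24, -0.36, 0.33],[-1.04, -0.18, 0.44],[0.68, -0.41, -0.11]]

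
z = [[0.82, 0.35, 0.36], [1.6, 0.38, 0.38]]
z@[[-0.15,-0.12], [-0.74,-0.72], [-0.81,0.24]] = [[-0.67,-0.26],[-0.83,-0.37]]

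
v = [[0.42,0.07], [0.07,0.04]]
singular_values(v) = [0.43, 0.03]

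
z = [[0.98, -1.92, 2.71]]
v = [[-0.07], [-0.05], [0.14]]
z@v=[[0.41]]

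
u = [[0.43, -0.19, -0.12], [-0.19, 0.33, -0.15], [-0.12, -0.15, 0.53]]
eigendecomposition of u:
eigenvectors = [[-0.56, -0.77, -0.31], [-0.72, 0.64, -0.27], [-0.41, -0.07, 0.91]]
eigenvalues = [0.1, 0.58, 0.62]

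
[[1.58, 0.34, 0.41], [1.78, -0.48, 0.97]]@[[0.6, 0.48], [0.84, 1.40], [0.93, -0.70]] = [[1.61,0.95], [1.57,-0.50]]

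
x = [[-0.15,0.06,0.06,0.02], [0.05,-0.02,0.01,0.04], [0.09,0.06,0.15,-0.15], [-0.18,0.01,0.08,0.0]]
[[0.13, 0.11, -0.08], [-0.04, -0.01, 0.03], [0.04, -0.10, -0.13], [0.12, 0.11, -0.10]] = x @ [[-0.5, -0.55, 0.32], [0.58, 0.23, -0.14], [0.29, 0.07, -0.54], [-0.06, 0.51, 0.45]]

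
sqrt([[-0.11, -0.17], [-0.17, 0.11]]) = [[0.10+0.35j, -0.19+0.19j], [-0.19+0.19j, 0.35+0.10j]]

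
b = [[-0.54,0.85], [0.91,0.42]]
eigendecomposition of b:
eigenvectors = [[-0.85, -0.5],[0.52, -0.87]]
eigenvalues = [-1.06, 0.94]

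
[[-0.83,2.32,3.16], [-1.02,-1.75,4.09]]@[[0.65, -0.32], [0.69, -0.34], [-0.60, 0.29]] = [[-0.83, 0.39], [-4.32, 2.11]]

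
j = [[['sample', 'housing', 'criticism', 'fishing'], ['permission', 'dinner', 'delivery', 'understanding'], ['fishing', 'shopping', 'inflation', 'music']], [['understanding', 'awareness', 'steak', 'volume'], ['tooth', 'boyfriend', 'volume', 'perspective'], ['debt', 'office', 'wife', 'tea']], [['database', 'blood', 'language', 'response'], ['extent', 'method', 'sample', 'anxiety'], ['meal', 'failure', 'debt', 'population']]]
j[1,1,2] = 'volume'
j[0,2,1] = 'shopping'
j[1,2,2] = 'wife'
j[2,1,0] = 'extent'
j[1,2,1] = 'office'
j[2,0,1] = 'blood'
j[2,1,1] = 'method'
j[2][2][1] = 'failure'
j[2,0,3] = 'response'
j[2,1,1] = 'method'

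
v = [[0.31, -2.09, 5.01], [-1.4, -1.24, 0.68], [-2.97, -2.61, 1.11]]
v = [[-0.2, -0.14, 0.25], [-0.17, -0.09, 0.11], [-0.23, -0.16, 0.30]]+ [[0.51, -1.95, 4.76], [-1.23, -1.15, 0.57], [-2.74, -2.45, 0.81]]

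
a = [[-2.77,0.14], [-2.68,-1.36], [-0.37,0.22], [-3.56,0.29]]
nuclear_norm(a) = 6.63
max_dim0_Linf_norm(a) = 3.56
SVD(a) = [[-0.52, 0.27], [-0.53, -0.84], [-0.07, 0.18], [-0.67, 0.43]] @ diag([5.276698477795157, 1.350538105509902]) @ [[1.00, 0.08], [-0.08, 1.00]]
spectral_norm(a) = 5.28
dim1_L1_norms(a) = [2.91, 4.04, 0.59, 3.85]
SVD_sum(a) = [[-2.74,  -0.23], [-2.77,  -0.23], [-0.35,  -0.03], [-3.51,  -0.29]] + [[-0.03, 0.37], [0.09, -1.13], [-0.02, 0.25], [-0.05, 0.58]]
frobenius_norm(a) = 5.45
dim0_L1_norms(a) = [9.38, 2.01]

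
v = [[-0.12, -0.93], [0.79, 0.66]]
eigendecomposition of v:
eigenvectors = [[(0.74+0j), 0.74-0.00j], [-0.31-0.60j, -0.31+0.60j]]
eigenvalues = [(0.27+0.76j), (0.27-0.76j)]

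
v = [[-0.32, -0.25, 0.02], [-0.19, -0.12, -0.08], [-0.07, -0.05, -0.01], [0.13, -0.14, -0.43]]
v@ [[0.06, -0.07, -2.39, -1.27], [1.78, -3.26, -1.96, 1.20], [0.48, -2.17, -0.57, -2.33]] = [[-0.45, 0.79, 1.24, 0.06], [-0.26, 0.58, 0.73, 0.28], [-0.1, 0.19, 0.27, 0.05], [-0.45, 1.38, 0.21, 0.67]]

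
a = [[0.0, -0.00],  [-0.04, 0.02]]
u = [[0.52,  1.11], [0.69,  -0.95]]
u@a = [[-0.04, 0.02], [0.04, -0.02]]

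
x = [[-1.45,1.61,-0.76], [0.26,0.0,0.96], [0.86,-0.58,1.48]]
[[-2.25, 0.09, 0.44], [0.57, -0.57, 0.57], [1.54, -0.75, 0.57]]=x @ [[0.73,0.6,0.32], [-0.55,0.24,0.8], [0.40,-0.76,0.51]]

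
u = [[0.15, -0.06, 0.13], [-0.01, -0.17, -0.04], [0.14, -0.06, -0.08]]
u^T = [[0.15, -0.01, 0.14], [-0.06, -0.17, -0.06], [0.13, -0.04, -0.08]]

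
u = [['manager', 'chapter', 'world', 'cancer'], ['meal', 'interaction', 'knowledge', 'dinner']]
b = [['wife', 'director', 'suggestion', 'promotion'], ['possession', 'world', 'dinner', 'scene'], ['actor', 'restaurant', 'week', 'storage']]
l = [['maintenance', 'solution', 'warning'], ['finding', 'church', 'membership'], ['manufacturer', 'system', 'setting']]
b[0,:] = ['wife', 'director', 'suggestion', 'promotion']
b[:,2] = ['suggestion', 'dinner', 'week']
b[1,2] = 'dinner'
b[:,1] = ['director', 'world', 'restaurant']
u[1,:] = ['meal', 'interaction', 'knowledge', 'dinner']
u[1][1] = 'interaction'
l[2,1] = 'system'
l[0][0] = 'maintenance'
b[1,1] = 'world'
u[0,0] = 'manager'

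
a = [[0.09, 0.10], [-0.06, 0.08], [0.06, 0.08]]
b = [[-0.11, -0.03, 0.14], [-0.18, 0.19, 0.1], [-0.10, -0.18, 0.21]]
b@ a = [[0.0, -0.00], [-0.02, 0.01], [0.01, -0.01]]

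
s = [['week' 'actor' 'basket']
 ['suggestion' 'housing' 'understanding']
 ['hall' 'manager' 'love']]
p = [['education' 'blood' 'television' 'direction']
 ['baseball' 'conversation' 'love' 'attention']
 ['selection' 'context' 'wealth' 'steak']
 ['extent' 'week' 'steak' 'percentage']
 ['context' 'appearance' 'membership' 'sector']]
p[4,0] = 'context'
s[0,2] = 'basket'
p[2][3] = 'steak'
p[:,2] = ['television', 'love', 'wealth', 'steak', 'membership']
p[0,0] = 'education'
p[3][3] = 'percentage'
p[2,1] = 'context'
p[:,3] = ['direction', 'attention', 'steak', 'percentage', 'sector']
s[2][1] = 'manager'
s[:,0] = ['week', 'suggestion', 'hall']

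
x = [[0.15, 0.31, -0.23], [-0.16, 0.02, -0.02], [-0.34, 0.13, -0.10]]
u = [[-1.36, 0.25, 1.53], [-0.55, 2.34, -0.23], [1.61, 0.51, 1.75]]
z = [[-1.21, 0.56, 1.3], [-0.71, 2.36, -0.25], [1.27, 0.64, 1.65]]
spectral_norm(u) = 2.53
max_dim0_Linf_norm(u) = 2.34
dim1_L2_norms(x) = [0.41, 0.16, 0.38]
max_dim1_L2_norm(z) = 2.48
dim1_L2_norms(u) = [2.06, 2.41, 2.43]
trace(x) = 0.07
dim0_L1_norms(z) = [3.19, 3.56, 3.2]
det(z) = -8.91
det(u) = -11.77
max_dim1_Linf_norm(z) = 2.36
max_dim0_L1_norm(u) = 3.52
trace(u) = 2.73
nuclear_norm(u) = 6.88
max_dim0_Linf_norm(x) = 0.34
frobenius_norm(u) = 4.00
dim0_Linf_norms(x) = [0.34, 0.31, 0.23]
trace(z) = 2.80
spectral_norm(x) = 0.42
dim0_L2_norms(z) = [1.89, 2.51, 2.12]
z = x + u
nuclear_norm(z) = 6.40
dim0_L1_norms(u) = [3.52, 3.1, 3.51]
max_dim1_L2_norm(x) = 0.41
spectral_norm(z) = 2.69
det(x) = 0.00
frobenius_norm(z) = 3.79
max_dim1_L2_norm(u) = 2.43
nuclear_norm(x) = 0.83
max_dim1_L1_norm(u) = 3.87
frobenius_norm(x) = 0.58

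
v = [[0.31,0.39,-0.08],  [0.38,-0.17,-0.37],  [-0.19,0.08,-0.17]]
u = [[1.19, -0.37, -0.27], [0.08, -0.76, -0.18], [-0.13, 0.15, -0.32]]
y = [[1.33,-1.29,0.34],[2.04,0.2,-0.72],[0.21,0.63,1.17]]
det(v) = 0.07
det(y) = 4.61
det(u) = 0.33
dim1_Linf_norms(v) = [0.39, 0.38, 0.19]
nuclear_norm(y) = 5.23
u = v @ y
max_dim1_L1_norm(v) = 0.92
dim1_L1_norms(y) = [2.96, 2.96, 2.01]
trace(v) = -0.03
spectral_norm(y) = 2.54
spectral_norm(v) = 0.61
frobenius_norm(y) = 3.17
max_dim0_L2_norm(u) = 1.2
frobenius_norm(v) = 0.80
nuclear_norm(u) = 2.38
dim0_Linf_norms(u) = [1.19, 0.76, 0.32]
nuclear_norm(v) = 1.31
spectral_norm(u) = 1.34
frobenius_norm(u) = 1.54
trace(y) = 2.70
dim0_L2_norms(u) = [1.2, 0.86, 0.46]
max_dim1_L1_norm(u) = 1.83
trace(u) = 0.11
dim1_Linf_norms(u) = [1.19, 0.76, 0.32]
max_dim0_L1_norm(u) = 1.4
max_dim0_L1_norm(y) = 3.58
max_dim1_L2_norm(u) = 1.28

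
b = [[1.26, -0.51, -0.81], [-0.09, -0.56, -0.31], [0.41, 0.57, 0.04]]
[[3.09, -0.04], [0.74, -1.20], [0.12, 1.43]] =b@ [[1.02, 0.87],[-0.39, 1.87],[-1.98, 0.23]]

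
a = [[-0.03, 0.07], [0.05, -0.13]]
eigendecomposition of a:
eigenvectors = [[0.93, -0.48], [0.37, 0.88]]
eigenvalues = [-0.0, -0.16]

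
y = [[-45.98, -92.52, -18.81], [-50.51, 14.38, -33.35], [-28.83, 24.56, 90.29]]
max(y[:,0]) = -28.83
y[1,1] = 14.38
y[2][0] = -28.83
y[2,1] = 24.56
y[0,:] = [-45.98, -92.52, -18.81]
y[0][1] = -92.52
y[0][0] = -45.98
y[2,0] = -28.83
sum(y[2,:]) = 86.02000000000001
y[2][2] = 90.29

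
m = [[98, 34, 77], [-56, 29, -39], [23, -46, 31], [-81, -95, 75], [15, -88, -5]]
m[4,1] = -88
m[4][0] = 15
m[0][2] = 77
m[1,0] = -56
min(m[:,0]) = -81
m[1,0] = -56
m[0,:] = [98, 34, 77]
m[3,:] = [-81, -95, 75]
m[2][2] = 31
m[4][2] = -5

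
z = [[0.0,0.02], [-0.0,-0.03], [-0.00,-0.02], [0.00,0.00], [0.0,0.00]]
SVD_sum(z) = [[0.0,0.02], [0.00,-0.03], [0.0,-0.02], [0.0,0.00], [0.00,0.00]] + [[0.00, 0.00], [0.00, 0.0], [0.00, 0.00], [0.00, 0.0], [0.00, 0.00]]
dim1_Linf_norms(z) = [0.02, 0.03, 0.02, 0.0, 0.0]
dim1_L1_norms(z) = [0.02, 0.03, 0.02, 0.0, 0.0]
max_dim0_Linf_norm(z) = 0.03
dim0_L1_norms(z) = [0.0, 0.07]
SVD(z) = [[0.49, -0.87],[-0.73, -0.40],[-0.49, -0.27],[0.0, 0.00],[0.00, 0.00]] @ diag([0.0412310562561766, 0.0]) @ [[0.00, 1.0], [-1.0, 0.0]]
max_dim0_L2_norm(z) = 0.04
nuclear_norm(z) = 0.04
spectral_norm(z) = 0.04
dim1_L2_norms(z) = [0.02, 0.03, 0.02, 0.0, 0.0]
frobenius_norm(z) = 0.04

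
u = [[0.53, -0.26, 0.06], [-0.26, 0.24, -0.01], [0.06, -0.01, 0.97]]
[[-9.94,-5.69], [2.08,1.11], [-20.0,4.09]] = u@[[-27.17,  -19.11], [-21.58,  -15.88], [-19.16,  5.23]]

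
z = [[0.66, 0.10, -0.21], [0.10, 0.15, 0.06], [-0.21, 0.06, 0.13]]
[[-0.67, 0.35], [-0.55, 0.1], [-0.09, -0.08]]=z @ [[-1.11, 0.43],  [-2.38, 0.43],  [-1.41, -0.12]]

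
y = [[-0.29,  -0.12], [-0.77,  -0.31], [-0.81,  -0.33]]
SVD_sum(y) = [[-0.29,-0.12], [-0.77,-0.31], [-0.81,-0.33]] + [[0.00, -0.00], [-0.0, 0.0], [0.0, -0.00]]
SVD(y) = [[-0.25, 0.65],[-0.67, -0.65],[-0.7, 0.39]] @ diag([1.245989056042006, 0.0033574132231617725]) @ [[0.93,0.38], [0.38,-0.93]]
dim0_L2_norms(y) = [1.15, 0.47]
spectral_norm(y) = 1.25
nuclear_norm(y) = 1.25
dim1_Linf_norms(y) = [0.29, 0.77, 0.81]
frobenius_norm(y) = 1.25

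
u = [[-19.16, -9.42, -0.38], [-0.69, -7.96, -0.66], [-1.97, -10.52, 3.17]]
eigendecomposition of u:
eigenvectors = [[-0.99,-0.56,0.01], [-0.06,0.65,-0.06], [-0.11,0.52,1.00]]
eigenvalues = [-19.81, -7.89, 3.75]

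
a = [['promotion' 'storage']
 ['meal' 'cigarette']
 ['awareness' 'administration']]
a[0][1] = 'storage'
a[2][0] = 'awareness'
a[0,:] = ['promotion', 'storage']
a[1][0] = 'meal'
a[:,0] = ['promotion', 'meal', 'awareness']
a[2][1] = 'administration'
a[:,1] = ['storage', 'cigarette', 'administration']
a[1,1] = 'cigarette'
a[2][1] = 'administration'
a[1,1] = 'cigarette'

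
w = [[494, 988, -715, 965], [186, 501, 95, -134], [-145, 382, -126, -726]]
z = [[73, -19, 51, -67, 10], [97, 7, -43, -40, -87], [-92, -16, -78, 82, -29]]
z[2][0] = -92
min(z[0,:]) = -67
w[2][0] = -145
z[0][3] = -67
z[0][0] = 73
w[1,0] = 186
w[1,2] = 95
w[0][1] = 988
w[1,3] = -134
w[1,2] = 95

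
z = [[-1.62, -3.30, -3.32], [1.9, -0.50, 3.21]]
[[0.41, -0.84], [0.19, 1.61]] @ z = [[-2.26, -0.93, -4.06], [2.75, -1.43, 4.54]]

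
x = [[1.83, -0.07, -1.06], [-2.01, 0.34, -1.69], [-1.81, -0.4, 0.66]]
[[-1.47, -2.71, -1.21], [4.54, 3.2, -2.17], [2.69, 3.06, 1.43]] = x@ [[-1.55, -1.59, -0.08], [-1.67, -0.68, -1.40], [-1.18, -0.14, 1.1]]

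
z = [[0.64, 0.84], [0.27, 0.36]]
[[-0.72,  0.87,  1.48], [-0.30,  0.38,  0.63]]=z @ [[-1.95, -2.35, 0.1],[0.63, 2.83, 1.68]]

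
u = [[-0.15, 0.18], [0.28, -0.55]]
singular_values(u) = [0.66, 0.05]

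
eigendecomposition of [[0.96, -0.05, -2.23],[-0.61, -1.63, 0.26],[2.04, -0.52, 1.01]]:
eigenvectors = [[(-0.71+0j), -0.71-0.00j, (0.11+0j)], [(0.13-0.04j), 0.13+0.04j, (0.99+0j)], [0.01+0.69j, (0.01-0.69j), 0.11+0.00j]]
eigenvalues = [(1+2.18j), (1-2.18j), (-1.67+0j)]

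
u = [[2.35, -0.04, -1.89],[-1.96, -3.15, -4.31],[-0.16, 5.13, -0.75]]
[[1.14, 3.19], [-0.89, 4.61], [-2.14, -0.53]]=u @ [[0.63,0.47],[-0.37,-0.25],[0.19,-1.1]]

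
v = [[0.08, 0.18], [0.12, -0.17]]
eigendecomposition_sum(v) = [[0.12,0.07],  [0.05,0.03]] + [[-0.04, 0.11], [0.07, -0.20]]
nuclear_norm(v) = 0.39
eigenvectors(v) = [[0.94,-0.49], [0.35,0.87]]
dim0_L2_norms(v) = [0.14, 0.25]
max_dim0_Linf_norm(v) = 0.18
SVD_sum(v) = [[-0.02, 0.16], [0.03, -0.18]] + [[0.10, 0.02],[0.09, 0.01]]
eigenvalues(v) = [0.15, -0.24]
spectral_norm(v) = 0.25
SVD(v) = [[-0.67, 0.74], [0.74, 0.67]] @ diag([0.2493395110296262, 0.1411729727657065]) @ [[0.14, -0.99], [0.99, 0.14]]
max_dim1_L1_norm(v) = 0.29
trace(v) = -0.09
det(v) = -0.04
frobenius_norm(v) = 0.29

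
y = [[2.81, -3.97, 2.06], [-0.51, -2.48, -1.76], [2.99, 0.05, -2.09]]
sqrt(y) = [[1.89, -1.52, -0.12], [0.42, 0.61, -1.55], [1.00, 1.43, 0.50]]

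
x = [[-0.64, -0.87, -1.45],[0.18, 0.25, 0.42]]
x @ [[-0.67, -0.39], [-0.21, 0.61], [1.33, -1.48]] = [[-1.32, 1.86], [0.39, -0.54]]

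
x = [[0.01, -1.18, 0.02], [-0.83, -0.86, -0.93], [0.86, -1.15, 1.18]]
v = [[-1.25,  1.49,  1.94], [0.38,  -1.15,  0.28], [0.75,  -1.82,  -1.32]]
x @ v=[[-0.45, 1.34, -0.34], [0.01, 1.44, -0.62], [-0.63, 0.46, -0.21]]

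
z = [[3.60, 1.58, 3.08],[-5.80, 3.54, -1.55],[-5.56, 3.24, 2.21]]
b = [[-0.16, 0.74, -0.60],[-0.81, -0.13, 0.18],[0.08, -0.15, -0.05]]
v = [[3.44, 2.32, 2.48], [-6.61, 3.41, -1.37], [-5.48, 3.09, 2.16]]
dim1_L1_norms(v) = [8.24, 11.39, 10.73]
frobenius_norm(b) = 1.29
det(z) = 82.85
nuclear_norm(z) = 16.26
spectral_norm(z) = 9.68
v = b + z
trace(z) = 9.35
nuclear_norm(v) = 16.51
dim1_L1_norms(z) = [8.26, 10.89, 11.01]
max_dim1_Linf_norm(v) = 6.61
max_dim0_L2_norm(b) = 0.83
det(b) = -0.10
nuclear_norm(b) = 1.94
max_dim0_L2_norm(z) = 8.8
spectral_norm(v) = 9.96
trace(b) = -0.34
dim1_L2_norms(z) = [4.99, 6.97, 6.8]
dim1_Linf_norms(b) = [0.74, 0.81, 0.15]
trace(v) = 9.01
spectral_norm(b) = 0.98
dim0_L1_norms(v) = [15.53, 8.82, 6.01]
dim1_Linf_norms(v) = [3.44, 6.61, 5.48]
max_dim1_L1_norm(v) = 11.39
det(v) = 86.13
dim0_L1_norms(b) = [1.05, 1.02, 0.83]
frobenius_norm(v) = 11.17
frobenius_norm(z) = 10.95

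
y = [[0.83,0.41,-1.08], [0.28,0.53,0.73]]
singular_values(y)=[1.46, 0.89]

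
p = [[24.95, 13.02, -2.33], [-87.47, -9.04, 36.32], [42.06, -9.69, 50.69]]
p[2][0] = 42.06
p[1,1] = -9.04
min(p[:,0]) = -87.47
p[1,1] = -9.04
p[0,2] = -2.33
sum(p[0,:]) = 35.64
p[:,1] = [13.02, -9.04, -9.69]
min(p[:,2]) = -2.33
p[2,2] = 50.69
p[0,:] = [24.95, 13.02, -2.33]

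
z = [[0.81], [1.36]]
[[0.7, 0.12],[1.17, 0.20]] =z@ [[0.86, 0.15]]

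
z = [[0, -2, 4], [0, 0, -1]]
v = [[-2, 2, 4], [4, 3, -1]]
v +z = [[-2, 0, 8], [4, 3, -2]]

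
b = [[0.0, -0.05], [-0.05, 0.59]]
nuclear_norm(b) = 0.60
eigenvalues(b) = [-0.0, 0.59]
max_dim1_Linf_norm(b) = 0.59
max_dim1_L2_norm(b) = 0.59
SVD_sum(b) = [[0.00, -0.05], [-0.05, 0.59]] + [[-0.00, -0.00],[-0.00, -0.00]]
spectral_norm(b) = 0.59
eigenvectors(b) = [[-1.0, 0.08], [-0.08, -1.0]]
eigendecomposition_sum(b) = [[-0.00, -0.00], [-0.0, -0.0]] + [[0.0, -0.05], [-0.05, 0.59]]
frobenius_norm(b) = 0.59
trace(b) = 0.59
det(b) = -0.00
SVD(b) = [[0.08, -1.0], [-1.0, -0.08]] @ diag([0.5942072860075436, 0.00420728600754361]) @ [[0.08, -1.0],  [1.0, 0.08]]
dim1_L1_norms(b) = [0.05, 0.64]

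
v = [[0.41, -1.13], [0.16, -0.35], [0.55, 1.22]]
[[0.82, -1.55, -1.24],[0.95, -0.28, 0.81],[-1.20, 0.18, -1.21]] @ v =[[-0.59, -1.90],[0.79, 0.01],[-1.13, -0.18]]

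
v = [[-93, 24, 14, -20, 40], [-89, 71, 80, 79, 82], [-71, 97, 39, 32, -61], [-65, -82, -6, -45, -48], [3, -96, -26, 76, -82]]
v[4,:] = [3, -96, -26, 76, -82]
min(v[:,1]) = -96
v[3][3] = -45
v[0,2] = 14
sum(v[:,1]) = 14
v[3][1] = -82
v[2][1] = 97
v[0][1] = 24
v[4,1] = -96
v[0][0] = -93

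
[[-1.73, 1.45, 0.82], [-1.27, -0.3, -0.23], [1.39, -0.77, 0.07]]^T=[[-1.73, -1.27, 1.39], [1.45, -0.3, -0.77], [0.82, -0.23, 0.07]]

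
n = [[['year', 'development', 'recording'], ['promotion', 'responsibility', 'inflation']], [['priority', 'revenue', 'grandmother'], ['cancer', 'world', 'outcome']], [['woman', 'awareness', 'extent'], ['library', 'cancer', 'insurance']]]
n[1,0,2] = 'grandmother'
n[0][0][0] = 'year'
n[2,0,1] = 'awareness'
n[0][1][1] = 'responsibility'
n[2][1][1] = 'cancer'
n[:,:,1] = [['development', 'responsibility'], ['revenue', 'world'], ['awareness', 'cancer']]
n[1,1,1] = 'world'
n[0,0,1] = 'development'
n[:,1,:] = [['promotion', 'responsibility', 'inflation'], ['cancer', 'world', 'outcome'], ['library', 'cancer', 'insurance']]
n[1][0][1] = 'revenue'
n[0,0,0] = 'year'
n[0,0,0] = 'year'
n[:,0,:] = [['year', 'development', 'recording'], ['priority', 'revenue', 'grandmother'], ['woman', 'awareness', 'extent']]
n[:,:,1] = [['development', 'responsibility'], ['revenue', 'world'], ['awareness', 'cancer']]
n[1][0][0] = 'priority'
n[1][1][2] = 'outcome'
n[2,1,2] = 'insurance'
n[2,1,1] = 'cancer'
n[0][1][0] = 'promotion'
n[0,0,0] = 'year'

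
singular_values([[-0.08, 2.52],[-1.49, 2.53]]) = [3.75, 0.95]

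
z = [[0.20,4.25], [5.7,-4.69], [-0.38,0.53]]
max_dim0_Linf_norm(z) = 5.7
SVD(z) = [[0.39, 0.92], [-0.92, 0.39], [0.08, 0.02]] @ diag([7.929148922631187, 3.184728773810527]) @ [[-0.65,0.76], [0.76,0.65]]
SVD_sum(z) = [[-2.02,2.33], [4.76,-5.51], [-0.42,0.49]] + [[2.22, 1.92], [0.94, 0.82], [0.04, 0.04]]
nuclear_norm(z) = 11.11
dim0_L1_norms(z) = [6.28, 9.47]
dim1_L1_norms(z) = [4.45, 10.39, 0.91]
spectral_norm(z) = 7.93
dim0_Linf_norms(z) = [5.7, 4.69]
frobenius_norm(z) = 8.54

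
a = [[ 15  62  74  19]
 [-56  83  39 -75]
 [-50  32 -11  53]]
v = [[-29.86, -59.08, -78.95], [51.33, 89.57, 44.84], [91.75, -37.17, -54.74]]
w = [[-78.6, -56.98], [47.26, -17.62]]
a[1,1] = 83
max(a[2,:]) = 53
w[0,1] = -56.98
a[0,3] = 19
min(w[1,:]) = -17.62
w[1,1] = -17.62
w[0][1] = -56.98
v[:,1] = [-59.08, 89.57, -37.17]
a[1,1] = 83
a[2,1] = 32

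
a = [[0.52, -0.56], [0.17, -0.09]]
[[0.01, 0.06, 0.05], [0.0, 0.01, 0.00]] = a @[[-0.01, -0.04, -0.04], [-0.03, -0.14, -0.12]]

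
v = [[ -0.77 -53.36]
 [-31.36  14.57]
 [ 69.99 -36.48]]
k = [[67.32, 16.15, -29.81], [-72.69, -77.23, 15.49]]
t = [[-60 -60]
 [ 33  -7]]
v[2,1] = -36.48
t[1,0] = 33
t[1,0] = 33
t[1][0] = 33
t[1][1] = -7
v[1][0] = -31.36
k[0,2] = -29.81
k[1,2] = 15.49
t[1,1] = -7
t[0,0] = -60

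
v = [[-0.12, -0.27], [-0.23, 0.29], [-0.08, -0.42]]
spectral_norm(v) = 0.58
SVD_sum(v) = [[0.00, -0.27], [-0.00, 0.29], [0.0, -0.42]] + [[-0.12, -0.00], [-0.23, -0.00], [-0.08, -0.0]]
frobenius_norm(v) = 0.64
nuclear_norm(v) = 0.85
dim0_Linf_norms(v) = [0.23, 0.42]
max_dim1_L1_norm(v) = 0.52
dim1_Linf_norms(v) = [0.27, 0.29, 0.42]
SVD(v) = [[0.47, 0.44], [-0.50, 0.84], [0.73, 0.3]] @ diag([0.5774096351627196, 0.2714739641683067]) @ [[0.00, -1.00],[-1.00, -0.00]]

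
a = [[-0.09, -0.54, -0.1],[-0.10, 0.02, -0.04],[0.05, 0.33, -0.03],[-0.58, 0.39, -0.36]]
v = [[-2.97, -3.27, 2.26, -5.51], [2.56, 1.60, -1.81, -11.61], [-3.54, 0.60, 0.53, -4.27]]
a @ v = [[-0.76, -0.63, 0.72, 7.19], [0.49, 0.34, -0.28, 0.49], [0.80, 0.35, -0.50, -3.98], [4.0, 2.30, -2.21, 0.21]]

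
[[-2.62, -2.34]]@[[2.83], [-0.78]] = [[-5.59]]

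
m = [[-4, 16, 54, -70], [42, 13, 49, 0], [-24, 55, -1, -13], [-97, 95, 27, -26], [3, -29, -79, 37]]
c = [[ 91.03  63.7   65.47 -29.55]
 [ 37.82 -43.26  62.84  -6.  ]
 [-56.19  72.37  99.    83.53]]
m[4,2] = -79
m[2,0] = -24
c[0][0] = 91.03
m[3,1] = 95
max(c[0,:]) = 91.03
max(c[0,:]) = 91.03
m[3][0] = -97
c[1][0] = 37.82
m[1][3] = 0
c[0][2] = 65.47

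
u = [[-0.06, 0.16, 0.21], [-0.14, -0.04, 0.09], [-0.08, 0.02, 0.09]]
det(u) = -0.000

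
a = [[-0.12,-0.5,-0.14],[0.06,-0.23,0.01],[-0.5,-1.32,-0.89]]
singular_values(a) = [1.75, 0.23, 0.06]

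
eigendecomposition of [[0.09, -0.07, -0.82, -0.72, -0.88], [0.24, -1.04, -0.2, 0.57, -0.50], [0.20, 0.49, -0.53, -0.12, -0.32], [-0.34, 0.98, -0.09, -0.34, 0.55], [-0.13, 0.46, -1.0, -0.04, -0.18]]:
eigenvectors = [[-0.74+0.00j, -0.75+0.00j, (-0.75-0j), (-0.85+0j), 0.63+0.00j], [(-0.04+0j), 0.16-0.08j, (0.16+0.08j), 0.01+0.00j, (-0.25+0j)], [(-0.29+0j), -0.27+0.04j, -0.27-0.04j, (-0.11+0j), (-0.3+0j)], [(0.45+0j), (-0.23+0.06j), -0.23-0.06j, (-0.11+0j), (-0.3+0j)], [(0.4+0j), -0.53+0.02j, (-0.53-0.02j), -0.50+0.00j, 0.61+0.00j]]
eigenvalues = [(0.69+0j), (-1.03+0.12j), (-1.03-0.12j), (-0.63+0j), 0j]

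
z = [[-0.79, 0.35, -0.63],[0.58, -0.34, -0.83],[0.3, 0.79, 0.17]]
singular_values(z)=[1.12, 1.07, 0.79]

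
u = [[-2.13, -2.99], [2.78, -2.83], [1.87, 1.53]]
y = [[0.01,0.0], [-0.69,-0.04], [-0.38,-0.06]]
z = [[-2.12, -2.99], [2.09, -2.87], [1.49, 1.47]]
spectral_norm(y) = 0.79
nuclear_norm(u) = 8.36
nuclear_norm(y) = 0.82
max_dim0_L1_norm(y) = 1.08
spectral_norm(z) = 4.48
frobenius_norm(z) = 5.52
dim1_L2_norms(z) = [3.67, 3.55, 2.09]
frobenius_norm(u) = 5.92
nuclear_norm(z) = 7.70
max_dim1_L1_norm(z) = 5.11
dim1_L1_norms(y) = [0.01, 0.73, 0.44]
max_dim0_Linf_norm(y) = 0.69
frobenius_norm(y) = 0.79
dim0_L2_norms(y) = [0.79, 0.07]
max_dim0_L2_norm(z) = 4.4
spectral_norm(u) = 4.44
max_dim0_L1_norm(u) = 7.35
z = y + u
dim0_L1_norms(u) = [6.78, 7.35]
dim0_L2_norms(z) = [3.33, 4.4]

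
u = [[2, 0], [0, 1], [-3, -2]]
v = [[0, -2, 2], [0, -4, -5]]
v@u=[[-6, -6], [15, 6]]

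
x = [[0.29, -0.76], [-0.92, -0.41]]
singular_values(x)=[1.01, 0.81]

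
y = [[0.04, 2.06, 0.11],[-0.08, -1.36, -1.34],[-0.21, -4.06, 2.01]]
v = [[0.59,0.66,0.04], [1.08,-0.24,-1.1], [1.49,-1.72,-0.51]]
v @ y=[[-0.04, 0.16, -0.74],[0.29, 7.02, -1.77],[0.30, 7.48, 1.44]]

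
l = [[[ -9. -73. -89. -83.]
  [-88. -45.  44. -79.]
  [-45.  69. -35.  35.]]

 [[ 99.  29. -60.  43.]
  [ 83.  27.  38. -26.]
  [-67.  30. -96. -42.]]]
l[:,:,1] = [[-73.0, -45.0, 69.0], [29.0, 27.0, 30.0]]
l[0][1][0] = -88.0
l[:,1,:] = [[-88.0, -45.0, 44.0, -79.0], [83.0, 27.0, 38.0, -26.0]]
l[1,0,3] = 43.0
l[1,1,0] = 83.0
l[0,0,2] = -89.0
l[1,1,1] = 27.0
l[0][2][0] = -45.0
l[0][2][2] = -35.0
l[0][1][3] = -79.0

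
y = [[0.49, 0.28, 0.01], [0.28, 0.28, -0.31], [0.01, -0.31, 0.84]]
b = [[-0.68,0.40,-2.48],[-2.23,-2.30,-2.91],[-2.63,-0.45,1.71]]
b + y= [[-0.19, 0.68, -2.47], [-1.95, -2.02, -3.22], [-2.62, -0.76, 2.55]]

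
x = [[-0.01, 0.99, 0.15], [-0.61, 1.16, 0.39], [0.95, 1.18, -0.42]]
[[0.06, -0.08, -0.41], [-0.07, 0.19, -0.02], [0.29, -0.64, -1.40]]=x @ [[0.24, -0.33, -0.54],[0.06, -0.14, -0.52],[0.01, 0.39, 0.65]]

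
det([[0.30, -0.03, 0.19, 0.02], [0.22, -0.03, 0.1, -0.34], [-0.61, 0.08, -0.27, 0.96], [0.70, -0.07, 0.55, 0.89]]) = -0.000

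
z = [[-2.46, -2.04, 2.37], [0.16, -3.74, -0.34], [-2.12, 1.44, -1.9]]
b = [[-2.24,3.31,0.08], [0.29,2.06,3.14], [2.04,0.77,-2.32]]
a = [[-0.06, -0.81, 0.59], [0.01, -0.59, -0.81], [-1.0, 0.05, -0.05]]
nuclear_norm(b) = 10.59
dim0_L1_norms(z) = [4.74, 7.22, 4.61]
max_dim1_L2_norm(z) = 3.98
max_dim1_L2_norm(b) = 4.0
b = z @ a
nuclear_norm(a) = 3.01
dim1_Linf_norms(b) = [3.31, 3.14, 2.32]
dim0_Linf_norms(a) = [1.0, 0.81, 0.81]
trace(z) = -8.10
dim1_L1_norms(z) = [6.87, 4.24, 5.46]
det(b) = 39.23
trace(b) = -2.50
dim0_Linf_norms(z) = [2.46, 3.74, 2.37]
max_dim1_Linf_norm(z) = 3.74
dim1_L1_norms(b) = [5.63, 5.49, 5.13]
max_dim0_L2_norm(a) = 1.0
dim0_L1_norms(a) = [1.07, 1.45, 1.45]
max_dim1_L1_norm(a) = 1.46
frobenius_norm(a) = 1.74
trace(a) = -0.70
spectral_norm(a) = 1.01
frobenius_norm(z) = 6.34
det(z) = -39.02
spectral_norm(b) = 4.85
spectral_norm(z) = 4.84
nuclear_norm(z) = 10.57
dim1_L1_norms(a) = [1.46, 1.41, 1.1]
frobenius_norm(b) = 6.35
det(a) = -1.01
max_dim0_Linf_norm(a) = 1.0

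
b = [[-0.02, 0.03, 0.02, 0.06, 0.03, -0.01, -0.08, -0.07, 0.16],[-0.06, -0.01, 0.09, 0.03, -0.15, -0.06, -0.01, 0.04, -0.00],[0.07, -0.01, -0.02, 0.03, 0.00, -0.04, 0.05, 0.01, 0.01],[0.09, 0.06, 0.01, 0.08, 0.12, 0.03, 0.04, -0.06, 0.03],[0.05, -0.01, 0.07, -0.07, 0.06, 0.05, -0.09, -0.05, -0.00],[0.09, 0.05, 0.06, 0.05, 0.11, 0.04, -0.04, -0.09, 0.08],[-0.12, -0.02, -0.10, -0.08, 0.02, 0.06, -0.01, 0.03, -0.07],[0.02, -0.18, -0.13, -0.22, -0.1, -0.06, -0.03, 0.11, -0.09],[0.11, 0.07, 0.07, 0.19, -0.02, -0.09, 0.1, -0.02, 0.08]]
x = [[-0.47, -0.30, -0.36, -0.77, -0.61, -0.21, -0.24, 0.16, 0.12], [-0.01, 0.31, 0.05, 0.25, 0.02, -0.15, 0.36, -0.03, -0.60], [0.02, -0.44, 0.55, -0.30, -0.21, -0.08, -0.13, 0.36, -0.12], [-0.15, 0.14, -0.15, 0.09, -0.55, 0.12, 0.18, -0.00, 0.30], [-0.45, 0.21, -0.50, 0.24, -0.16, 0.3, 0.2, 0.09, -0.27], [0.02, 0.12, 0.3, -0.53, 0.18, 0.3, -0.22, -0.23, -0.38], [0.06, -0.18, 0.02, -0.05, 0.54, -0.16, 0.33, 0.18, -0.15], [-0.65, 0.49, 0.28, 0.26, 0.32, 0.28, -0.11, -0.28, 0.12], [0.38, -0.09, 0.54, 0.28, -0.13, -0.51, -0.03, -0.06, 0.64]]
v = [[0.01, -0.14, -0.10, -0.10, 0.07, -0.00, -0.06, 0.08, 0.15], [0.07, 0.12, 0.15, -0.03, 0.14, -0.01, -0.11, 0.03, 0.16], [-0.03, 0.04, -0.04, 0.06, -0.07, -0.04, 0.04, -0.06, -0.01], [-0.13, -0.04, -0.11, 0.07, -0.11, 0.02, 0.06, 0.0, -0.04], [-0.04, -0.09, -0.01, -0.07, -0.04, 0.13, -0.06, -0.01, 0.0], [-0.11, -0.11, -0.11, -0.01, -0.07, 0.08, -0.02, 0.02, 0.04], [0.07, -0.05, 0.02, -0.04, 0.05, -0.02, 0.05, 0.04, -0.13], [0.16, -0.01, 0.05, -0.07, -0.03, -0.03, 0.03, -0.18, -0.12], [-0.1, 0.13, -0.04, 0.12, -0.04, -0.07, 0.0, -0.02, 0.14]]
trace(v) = 0.21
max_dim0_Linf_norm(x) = 0.77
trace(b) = 0.31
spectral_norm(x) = 1.51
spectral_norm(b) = 0.52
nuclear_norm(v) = 1.54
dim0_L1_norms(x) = [2.21, 2.28, 2.75, 2.77, 2.72, 2.11, 1.8, 1.39, 2.7]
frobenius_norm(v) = 0.72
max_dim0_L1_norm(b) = 0.81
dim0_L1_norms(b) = [0.63, 0.44, 0.57, 0.81, 0.61, 0.44, 0.45, 0.48, 0.52]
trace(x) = 1.31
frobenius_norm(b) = 0.68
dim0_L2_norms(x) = [1.01, 0.86, 1.08, 1.11, 1.09, 0.79, 0.67, 0.58, 1.07]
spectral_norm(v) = 0.43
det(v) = 0.00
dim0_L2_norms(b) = [0.23, 0.21, 0.22, 0.33, 0.25, 0.16, 0.18, 0.18, 0.23]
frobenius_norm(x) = 2.81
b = v @ x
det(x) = -0.00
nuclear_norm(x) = 7.19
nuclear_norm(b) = 1.40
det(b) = 0.00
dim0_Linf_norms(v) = [0.16, 0.14, 0.15, 0.12, 0.14, 0.13, 0.11, 0.18, 0.16]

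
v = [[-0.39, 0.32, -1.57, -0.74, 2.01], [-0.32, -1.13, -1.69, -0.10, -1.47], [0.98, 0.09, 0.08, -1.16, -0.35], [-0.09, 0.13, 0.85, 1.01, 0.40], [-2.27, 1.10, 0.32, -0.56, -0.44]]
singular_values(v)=[2.81, 2.74, 2.61, 1.67, 0.0]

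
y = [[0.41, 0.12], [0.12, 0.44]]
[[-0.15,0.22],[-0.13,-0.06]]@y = [[-0.04, 0.08], [-0.06, -0.04]]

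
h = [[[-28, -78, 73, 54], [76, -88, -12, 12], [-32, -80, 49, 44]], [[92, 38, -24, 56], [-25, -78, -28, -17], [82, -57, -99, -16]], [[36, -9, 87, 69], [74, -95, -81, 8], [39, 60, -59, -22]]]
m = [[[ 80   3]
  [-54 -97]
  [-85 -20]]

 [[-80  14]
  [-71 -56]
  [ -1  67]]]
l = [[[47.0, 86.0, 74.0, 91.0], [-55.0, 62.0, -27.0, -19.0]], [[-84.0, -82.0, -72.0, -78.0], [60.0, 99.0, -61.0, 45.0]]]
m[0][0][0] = 80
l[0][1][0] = -55.0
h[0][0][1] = -78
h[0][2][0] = -32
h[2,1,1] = -95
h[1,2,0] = 82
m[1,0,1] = 14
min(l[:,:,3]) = -78.0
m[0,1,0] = -54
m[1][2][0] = -1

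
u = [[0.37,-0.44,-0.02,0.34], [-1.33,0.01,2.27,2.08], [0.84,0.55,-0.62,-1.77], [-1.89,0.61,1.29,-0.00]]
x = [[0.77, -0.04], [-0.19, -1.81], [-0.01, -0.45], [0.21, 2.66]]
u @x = [[0.44,  1.70], [-0.61,  4.55], [0.18,  -5.46], [-1.58,  -1.61]]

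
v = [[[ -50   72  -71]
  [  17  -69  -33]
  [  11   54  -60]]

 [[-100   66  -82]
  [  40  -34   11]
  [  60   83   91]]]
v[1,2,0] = 60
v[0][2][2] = -60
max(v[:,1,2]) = 11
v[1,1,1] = -34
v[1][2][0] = 60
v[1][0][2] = -82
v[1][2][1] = 83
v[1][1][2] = 11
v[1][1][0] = 40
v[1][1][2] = 11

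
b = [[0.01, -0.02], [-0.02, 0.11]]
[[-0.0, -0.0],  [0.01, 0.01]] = b@ [[0.1,-0.08], [0.08,0.08]]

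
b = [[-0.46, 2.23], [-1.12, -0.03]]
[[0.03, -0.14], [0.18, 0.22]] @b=[[0.14,0.07], [-0.33,0.39]]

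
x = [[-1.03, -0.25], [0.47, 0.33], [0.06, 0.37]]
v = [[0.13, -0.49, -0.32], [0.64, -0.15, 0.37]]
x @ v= [[-0.29, 0.54, 0.24], [0.27, -0.28, -0.03], [0.24, -0.08, 0.12]]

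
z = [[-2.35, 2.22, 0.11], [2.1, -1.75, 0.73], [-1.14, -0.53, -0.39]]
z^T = [[-2.35, 2.10, -1.14],[2.22, -1.75, -0.53],[0.11, 0.73, -0.39]]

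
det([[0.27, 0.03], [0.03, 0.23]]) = 0.061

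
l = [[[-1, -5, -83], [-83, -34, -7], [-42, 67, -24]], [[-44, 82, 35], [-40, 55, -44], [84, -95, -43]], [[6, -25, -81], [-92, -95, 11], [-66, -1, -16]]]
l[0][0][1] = -5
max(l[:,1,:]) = 55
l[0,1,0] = -83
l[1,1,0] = -40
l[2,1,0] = -92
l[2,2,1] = -1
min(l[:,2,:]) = -95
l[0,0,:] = [-1, -5, -83]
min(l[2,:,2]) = -81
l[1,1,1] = 55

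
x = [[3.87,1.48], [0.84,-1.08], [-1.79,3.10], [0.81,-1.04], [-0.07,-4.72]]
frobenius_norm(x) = 7.47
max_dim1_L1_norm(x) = 5.35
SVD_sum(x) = [[-0.09, 1.19], [0.08, -1.14], [-0.24, 3.21], [0.08, -1.09], [0.34, -4.69]] + [[3.96, 0.29], [0.76, 0.06], [-1.55, -0.11], [0.73, 0.05], [-0.41, -0.03]]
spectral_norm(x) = 6.03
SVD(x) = [[0.20,0.90], [-0.19,0.17], [0.53,-0.35], [-0.18,0.17], [-0.78,-0.09]] @ diag([6.03473528357931, 4.4109375485403275]) @ [[-0.07, 1.0],[1.00, 0.07]]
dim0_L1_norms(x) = [7.38, 11.42]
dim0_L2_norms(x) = [4.42, 6.03]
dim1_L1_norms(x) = [5.35, 1.92, 4.89, 1.85, 4.79]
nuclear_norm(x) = 10.45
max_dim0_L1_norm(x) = 11.42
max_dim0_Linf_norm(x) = 4.72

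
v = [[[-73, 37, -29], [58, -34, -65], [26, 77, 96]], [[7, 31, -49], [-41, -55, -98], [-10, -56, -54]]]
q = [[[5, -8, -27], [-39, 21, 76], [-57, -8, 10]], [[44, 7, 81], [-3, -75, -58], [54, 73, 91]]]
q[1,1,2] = -58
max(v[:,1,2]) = -65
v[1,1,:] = [-41, -55, -98]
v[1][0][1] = 31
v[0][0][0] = -73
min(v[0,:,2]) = -65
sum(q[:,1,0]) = -42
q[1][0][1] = 7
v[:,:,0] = [[-73, 58, 26], [7, -41, -10]]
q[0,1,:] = [-39, 21, 76]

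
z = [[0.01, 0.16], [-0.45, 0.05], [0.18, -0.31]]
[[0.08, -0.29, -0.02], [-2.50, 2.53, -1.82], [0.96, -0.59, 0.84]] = z@ [[5.58, -5.78, 4.0],[0.13, -1.44, -0.38]]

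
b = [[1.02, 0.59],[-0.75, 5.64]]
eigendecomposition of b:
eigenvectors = [[-0.99, -0.13], [-0.16, -0.99]]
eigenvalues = [1.12, 5.54]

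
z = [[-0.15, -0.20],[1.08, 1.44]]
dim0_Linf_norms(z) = [1.08, 1.44]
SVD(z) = [[-0.14, 0.99], [0.99, 0.14]] @ diag([1.8172781845386243, 1.9958141581813398e-16]) @ [[0.60, 0.8], [-0.80, 0.60]]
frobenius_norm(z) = 1.82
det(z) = 0.00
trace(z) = 1.29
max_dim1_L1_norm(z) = 2.52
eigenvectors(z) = [[-0.8, 0.14], [0.6, -0.99]]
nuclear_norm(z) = 1.82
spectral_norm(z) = 1.82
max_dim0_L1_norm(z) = 1.64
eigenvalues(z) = [0.0, 1.29]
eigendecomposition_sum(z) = [[0.00, 0.0], [-0.00, -0.00]] + [[-0.15, -0.2], [1.08, 1.44]]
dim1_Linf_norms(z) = [0.2, 1.44]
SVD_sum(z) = [[-0.15,-0.20], [1.08,1.44]] + [[-0.00, 0.0], [-0.00, 0.00]]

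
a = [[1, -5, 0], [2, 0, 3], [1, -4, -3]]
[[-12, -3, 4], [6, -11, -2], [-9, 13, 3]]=a @ [[3, 2, -1], [3, 1, -1], [0, -5, 0]]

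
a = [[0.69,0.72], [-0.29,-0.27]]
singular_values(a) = [1.07, 0.02]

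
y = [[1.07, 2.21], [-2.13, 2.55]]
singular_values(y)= [3.57, 2.08]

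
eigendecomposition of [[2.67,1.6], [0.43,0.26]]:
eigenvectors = [[0.99,  -0.51], [0.16,  0.86]]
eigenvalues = [2.93, 0.0]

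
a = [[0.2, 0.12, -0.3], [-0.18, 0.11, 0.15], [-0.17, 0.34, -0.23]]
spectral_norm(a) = 0.50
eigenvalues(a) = [0.36, 0.08, -0.36]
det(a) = -0.01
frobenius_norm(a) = 0.64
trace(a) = 0.08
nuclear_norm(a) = 0.95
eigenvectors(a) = [[-0.5, 0.52, 0.48], [0.68, 0.7, -0.09], [0.54, 0.49, 0.87]]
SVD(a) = [[0.61, -0.57, -0.55], [-0.08, 0.64, -0.76], [0.79, 0.50, 0.35]] @ diag([0.5021380013714907, 0.3921653991065928, 0.05351380496854471]) @ [[0.00, 0.66, -0.75], [-0.81, 0.44, 0.39], [-0.59, -0.60, -0.54]]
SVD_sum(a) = [[0.0, 0.2, -0.23], [-0.0, -0.03, 0.03], [0.0, 0.26, -0.3]] + [[0.18, -0.1, -0.09], [-0.2, 0.11, 0.1], [-0.16, 0.09, 0.08]] + [[0.02, 0.02, 0.02],[0.02, 0.02, 0.02],[-0.01, -0.01, -0.01]]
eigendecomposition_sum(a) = [[0.17, -0.06, -0.10], [-0.24, 0.08, 0.14], [-0.19, 0.06, 0.11]] + [[0.04, 0.04, -0.02], [0.05, 0.06, -0.02], [0.04, 0.04, -0.02]] + [[-0.01,0.13,-0.18], [0.00,-0.03,0.03], [-0.02,0.24,-0.32]]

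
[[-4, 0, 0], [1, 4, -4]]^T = [[-4, 1], [0, 4], [0, -4]]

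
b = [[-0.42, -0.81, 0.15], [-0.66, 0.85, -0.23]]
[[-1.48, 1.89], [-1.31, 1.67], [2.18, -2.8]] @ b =[[-0.63, 2.81, -0.66], [-0.55, 2.48, -0.58], [0.93, -4.15, 0.97]]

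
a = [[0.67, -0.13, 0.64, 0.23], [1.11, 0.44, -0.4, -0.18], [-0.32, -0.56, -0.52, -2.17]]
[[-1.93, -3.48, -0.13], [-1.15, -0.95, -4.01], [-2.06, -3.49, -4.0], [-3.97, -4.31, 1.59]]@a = [[-5.11, -1.21, 0.22, 0.46], [-0.54, 1.98, 1.73, 8.61], [-3.97, 0.97, 2.16, 8.83], [-7.95, -2.27, -1.64, -3.59]]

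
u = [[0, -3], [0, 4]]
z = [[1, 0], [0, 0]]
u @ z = [[0, 0], [0, 0]]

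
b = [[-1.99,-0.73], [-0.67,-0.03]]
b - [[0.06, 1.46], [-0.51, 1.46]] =[[-2.05, -2.19], [-0.16, -1.49]]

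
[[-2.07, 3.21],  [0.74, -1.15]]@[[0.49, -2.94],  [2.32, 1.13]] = [[6.43,9.71], [-2.31,-3.48]]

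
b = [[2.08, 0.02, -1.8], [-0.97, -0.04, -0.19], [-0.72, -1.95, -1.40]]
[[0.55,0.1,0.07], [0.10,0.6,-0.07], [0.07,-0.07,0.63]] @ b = [[1.00, -0.13, -1.11], [-0.32, 0.11, -0.2], [-0.24, -1.22, -0.99]]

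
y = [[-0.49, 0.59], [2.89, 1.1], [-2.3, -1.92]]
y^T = [[-0.49, 2.89, -2.30], [0.59, 1.1, -1.92]]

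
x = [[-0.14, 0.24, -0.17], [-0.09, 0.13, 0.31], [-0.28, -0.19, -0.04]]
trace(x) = -0.05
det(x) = -0.04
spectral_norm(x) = 0.36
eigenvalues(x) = [(-0.34+0j), (0.14+0.3j), (0.14-0.3j)]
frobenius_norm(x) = 0.59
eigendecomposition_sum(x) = [[(-0.21-0j), 0.04-0.00j, -0.16+0.00j], [0.06+0.00j, (-0.01+0j), 0.05-0.00j], [-0.15-0.00j, 0.03-0.00j, (-0.12+0j)]] + [[0.03+0.06j, 0.10-0.02j, -0.00-0.09j], [-0.08+0.07j, 0.07+0.15j, (0.13-0.04j)], [(-0.06-0.05j), (-0.11+0.07j), (0.04+0.1j)]] + [[(0.03-0.06j), (0.1+0.02j), -0.00+0.09j], [(-0.08-0.07j), (0.07-0.15j), 0.13+0.04j], [(-0.06+0.05j), (-0.11-0.07j), (0.04-0.1j)]]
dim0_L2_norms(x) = [0.33, 0.33, 0.36]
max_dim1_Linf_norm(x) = 0.31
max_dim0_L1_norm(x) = 0.56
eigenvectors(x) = [[-0.78+0.00j, (-0.09+0.43j), -0.09-0.43j],[(0.23+0j), (-0.7+0j), (-0.7-0j)],[(-0.58+0j), -0.06-0.56j, -0.06+0.56j]]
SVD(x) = [[-0.27, 0.59, -0.76], [0.78, -0.33, -0.53], [-0.56, -0.74, -0.38]] @ diag([0.36436754381428366, 0.33240664259209257, 0.31629435179180637]) @ [[0.34, 0.4, 0.85], [0.46, 0.72, -0.52], [0.82, -0.57, -0.07]]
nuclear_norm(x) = 1.01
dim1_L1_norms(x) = [0.55, 0.53, 0.51]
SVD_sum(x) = [[-0.03, -0.04, -0.08], [0.1, 0.11, 0.24], [-0.07, -0.08, -0.18]] + [[0.09,  0.14,  -0.1], [-0.05,  -0.08,  0.06], [-0.11,  -0.18,  0.13]] + [[-0.2, 0.14, 0.02], [-0.14, 0.10, 0.01], [-0.1, 0.07, 0.01]]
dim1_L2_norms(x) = [0.33, 0.35, 0.34]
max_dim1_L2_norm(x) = 0.35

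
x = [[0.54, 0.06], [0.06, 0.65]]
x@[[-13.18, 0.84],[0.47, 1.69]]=[[-7.09,0.56], [-0.49,1.15]]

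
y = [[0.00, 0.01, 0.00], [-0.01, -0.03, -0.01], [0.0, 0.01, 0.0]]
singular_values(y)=[0.04, 0.01, 0.0]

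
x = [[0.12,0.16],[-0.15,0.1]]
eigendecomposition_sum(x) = [[0.06+0.07j, 0.08-0.06j],  [(-0.08+0.05j), (0.05+0.08j)]] + [[0.06-0.07j, (0.08+0.06j)], [-0.07-0.05j, (0.05-0.08j)]]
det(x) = 0.04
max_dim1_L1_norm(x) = 0.28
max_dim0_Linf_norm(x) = 0.16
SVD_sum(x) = [[0.15, 0.13],[-0.04, -0.03]] + [[-0.03, 0.03],  [-0.11, 0.13]]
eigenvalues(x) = [(0.11+0.15j), (0.11-0.15j)]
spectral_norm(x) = 0.20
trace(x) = 0.22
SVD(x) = [[-0.97,0.24], [0.24,0.97]] @ diag([0.20124611797498101, 0.17888543819998323]) @ [[-0.76, -0.65], [-0.65, 0.76]]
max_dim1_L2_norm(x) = 0.2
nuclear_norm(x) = 0.38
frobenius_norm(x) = 0.27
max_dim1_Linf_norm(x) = 0.16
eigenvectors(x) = [[0.72+0.00j,(0.72-0j)], [-0.04+0.69j,(-0.04-0.69j)]]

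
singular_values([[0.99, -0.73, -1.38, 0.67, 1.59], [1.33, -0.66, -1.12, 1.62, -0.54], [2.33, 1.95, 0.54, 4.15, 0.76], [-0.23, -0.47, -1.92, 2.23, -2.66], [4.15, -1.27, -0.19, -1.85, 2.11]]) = [5.85, 5.75, 3.54, 1.7, 0.27]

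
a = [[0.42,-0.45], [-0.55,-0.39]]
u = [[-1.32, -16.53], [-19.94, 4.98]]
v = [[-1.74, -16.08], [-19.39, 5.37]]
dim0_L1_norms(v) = [21.13, 21.45]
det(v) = -321.13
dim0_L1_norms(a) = [0.97, 0.84]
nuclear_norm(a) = 1.29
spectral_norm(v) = 20.54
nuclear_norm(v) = 36.18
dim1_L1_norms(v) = [17.82, 24.76]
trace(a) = 0.03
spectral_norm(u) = 21.01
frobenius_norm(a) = 0.91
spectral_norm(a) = 0.70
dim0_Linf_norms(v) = [19.39, 16.08]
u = v + a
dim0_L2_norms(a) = [0.69, 0.6]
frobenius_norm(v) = 25.81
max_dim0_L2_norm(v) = 19.47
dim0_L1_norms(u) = [21.26, 21.51]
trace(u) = 3.66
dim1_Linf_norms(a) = [0.45, 0.55]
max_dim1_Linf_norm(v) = 19.39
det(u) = -336.18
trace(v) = 3.63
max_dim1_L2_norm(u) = 20.55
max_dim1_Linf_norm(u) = 19.94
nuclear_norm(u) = 37.01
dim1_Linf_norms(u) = [16.53, 19.94]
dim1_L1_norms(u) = [17.85, 24.92]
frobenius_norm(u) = 26.41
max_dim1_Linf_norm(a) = 0.55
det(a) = -0.41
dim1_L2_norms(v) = [16.17, 20.12]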